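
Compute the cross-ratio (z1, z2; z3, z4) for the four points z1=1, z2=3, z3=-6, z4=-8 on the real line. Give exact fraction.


Step 1: (z1-z3)(z2-z4) = 7 * 11 = 77
Step 2: (z1-z4)(z2-z3) = 9 * 9 = 81
Step 3: Cross-ratio = 77/81 = 77/81

77/81


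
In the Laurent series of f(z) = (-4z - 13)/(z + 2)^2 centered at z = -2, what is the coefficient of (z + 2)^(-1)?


Step 1: Write the numerator in powers of (z + 2): -4z - 13 = -4(z + 2) + (-4*(-2) - 13) = -4(z + 2) - 5
Step 2: Divide by (z + 2)^2: f(z) = -5(z + 2)^(-2) - 4(z + 2)^(-1)
Step 3: This finite sum is the Laurent series of f about z = -2.
Step 4: Coefficient of (z + 2)^(-1) = coefficient of (z + 2) in the re-centred numerator = -4

-4


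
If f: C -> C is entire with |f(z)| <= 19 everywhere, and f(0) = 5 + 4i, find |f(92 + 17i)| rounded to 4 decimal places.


Step 1: By Liouville's theorem, a bounded entire function is constant.
Step 2: f(z) = f(0) = 5 + 4i for all z.
Step 3: |f(w)| = |5 + 4i| = sqrt(25 + 16)
Step 4: = 6.4031

6.4031


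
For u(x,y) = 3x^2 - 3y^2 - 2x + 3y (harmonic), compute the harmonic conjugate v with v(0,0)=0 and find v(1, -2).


Step 1: v_x = -u_y = 6y - 3
Step 2: v_y = u_x = 6x - 2
Step 3: v = 6xy - 3x - 2y + C
Step 4: v(0,0) = 0 => C = 0
Step 5: v(1, -2) = -11

-11


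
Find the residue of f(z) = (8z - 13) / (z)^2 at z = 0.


Step 1: Pole of order 2 at z = 0
Step 2: Res = lim d/dz [(z)^2 * f(z)] as z -> 0
Step 3: (z)^2 * f(z) = 8z - 13
Step 4: d/dz[8z - 13] = 8

8


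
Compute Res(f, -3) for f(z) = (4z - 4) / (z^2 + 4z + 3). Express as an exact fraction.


Step 1: Q(z) = z^2 + 4z + 3 = (z + 3)(z + 1)
Step 2: Q'(z) = 2z + 4
Step 3: Q'(-3) = -2, P(-3) = -16
Step 4: Res = P(-3)/Q'(-3) = -16/(-2) = 8

8


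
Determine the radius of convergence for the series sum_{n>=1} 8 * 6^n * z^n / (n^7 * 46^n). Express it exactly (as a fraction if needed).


Step 1: General term a_n = 8 * 6^n / (n^7 * 46^n)
Step 2: By the root test, |a_n|^(1/n) = 8^(1/n) * 6 / (n^(7/n) * 46) -> 6/46 as n -> infinity (since 8^(1/n) -> 1 and n^(7/n) -> 1)
Step 3: R = 1/lim|a_n|^(1/n) = 46/6 = 23/3

23/3


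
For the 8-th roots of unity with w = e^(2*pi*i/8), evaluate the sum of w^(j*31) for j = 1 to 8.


Step 1: The sum sum_{j=1}^{n} w^(k*j) equals n if n | k, else 0.
Step 2: Here n = 8, k = 31
Step 3: Does n divide k? 8 | 31 -> False
Step 4: Sum = 0

0


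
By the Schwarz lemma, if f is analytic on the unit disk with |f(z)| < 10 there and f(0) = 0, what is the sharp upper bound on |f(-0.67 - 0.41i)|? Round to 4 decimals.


Step 1: g = f/10 maps D -> D with g(0) = 0, so by the Schwarz lemma |g(z)| <= |z|, i.e. |f(z)| <= 10|z|; this is sharp (f(z) = 10z).
Step 2: |z0|^2 = (-0.67)^2 + (-0.41)^2 = 0.617
Step 3: |z0| = sqrt(0.617) = 0.785493
Step 4: Best bound = 10 * |z0| = 10 * 0.785493 = 7.8549

7.8549


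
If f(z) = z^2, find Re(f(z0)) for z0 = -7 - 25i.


Step 1: z0 = -7 - 25i
Step 2: z0^2 = (-7)^2 - (-25)^2 + 350i
Step 3: real part = 49 - 625 = -576

-576


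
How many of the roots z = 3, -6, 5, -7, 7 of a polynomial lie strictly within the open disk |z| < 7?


Step 1: Check each root:
  z = 3: |3| = 3 < 7
  z = -6: |-6| = 6 < 7
  z = 5: |5| = 5 < 7
  z = -7: |-7| = 7 >= 7
  z = 7: |7| = 7 >= 7
Step 2: Count = 3

3


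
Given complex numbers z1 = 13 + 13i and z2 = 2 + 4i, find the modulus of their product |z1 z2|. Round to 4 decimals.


Step 1: |z1| = sqrt(13^2 + 13^2) = sqrt(338)
Step 2: |z2| = sqrt(2^2 + 4^2) = sqrt(20)
Step 3: |z1*z2| = |z1|*|z2| = sqrt(338) * sqrt(20) = sqrt(338 * 20) = sqrt(6760)
Step 4: = 82.2192

82.2192


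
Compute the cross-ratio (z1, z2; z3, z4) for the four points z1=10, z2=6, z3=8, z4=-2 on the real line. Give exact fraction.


Step 1: (z1-z3)(z2-z4) = 2 * 8 = 16
Step 2: (z1-z4)(z2-z3) = 12 * (-2) = -24
Step 3: Cross-ratio = -16/24 = -2/3

-2/3


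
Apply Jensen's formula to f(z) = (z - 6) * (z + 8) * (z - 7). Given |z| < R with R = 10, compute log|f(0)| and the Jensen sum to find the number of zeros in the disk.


Jensen's formula: (1/2pi)*integral log|f(Re^it)|dt = log|f(0)| + sum_{|a_k|<R} log(R/|a_k|)
Step 1: f(0) = (-6) * 8 * (-7) = 336
Step 2: log|f(0)| = log|6| + log|-8| + log|7| = 5.8171
Step 3: Zeros inside |z| < 10: 6, -8, 7
Step 4: Jensen sum = log(10/6) + log(10/8) + log(10/7) = 1.0906
Step 5: n(R) = number of terms in the Jensen sum = count of zeros inside |z| < 10 = 3

3


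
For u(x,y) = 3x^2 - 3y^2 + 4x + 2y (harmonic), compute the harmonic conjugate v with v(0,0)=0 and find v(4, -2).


Step 1: v_x = -u_y = 6y - 2
Step 2: v_y = u_x = 6x + 4
Step 3: v = 6xy - 2x + 4y + C
Step 4: v(0,0) = 0 => C = 0
Step 5: v(4, -2) = -64

-64


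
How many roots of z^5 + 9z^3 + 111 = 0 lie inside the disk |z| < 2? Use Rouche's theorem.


Step 1: On |z| = 2 the three terms have sizes |z^5| = 2^5 = 32, |9z^3| = 9*2^3 = 72, |111| = 111
Step 2: The dominant term is g(z) = 111; let h(z) = z^5 + 9z^3 so f = g + h
Step 3: On |z| = 2: |g| = 111 and |h| <= 32 + 72 = 104
Step 4: Since 111 > 104, |h| < |g| on |z| = 2, so by Rouche f has the same number of zeros as g inside |z| < 2
Step 5: g(z) = 111 is a nonzero constant with no zeros inside |z| < 2. Answer = 0

0


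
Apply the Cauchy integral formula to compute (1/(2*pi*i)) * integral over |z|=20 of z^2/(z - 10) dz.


Step 1: f(z) = z^2, a = 10 is inside |z| = 20
Step 2: By Cauchy integral formula: (1/(2pi*i)) * integral = f(a)
Step 3: f(10) = 10^2 = 100

100


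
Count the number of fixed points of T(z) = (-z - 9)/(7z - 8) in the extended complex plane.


Step 1: Fixed points satisfy T(z) = z
Step 2: 7z^2 - 7z + 9 = 0
Step 3: Discriminant = (-7)^2 - 4*7*9 = -203
Step 4: Number of fixed points = 2

2


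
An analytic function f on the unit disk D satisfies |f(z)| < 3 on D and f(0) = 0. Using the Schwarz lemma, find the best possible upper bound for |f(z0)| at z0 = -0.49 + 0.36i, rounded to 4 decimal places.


Step 1: g = f/3 maps D -> D with g(0) = 0, so by the Schwarz lemma |g(z)| <= |z|, i.e. |f(z)| <= 3|z|; this is sharp (f(z) = 3z).
Step 2: |z0|^2 = (-0.49)^2 + 0.36^2 = 0.3697
Step 3: |z0| = sqrt(0.3697) = 0.60803
Step 4: Best bound = 3 * |z0| = 3 * 0.60803 = 1.8241

1.8241


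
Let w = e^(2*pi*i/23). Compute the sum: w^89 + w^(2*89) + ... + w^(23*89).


Step 1: The sum sum_{j=1}^{n} w^(k*j) equals n if n | k, else 0.
Step 2: Here n = 23, k = 89
Step 3: Does n divide k? 23 | 89 -> False
Step 4: Sum = 0

0


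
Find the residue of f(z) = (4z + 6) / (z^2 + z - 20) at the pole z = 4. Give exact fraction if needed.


Step 1: Q(z) = z^2 + z - 20 = (z - 4)(z + 5)
Step 2: Q'(z) = 2z + 1
Step 3: Q'(4) = 9, P(4) = 22
Step 4: Res = P(4)/Q'(4) = 22/9 = 22/9

22/9


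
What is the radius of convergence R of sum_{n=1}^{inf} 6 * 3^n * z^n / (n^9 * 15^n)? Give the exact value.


Step 1: General term a_n = 6 * 3^n / (n^9 * 15^n)
Step 2: By the root test, |a_n|^(1/n) = 6^(1/n) * 3 / (n^(9/n) * 15) -> 3/15 as n -> infinity (since 6^(1/n) -> 1 and n^(9/n) -> 1)
Step 3: R = 1/lim|a_n|^(1/n) = 15/3 = 5

5


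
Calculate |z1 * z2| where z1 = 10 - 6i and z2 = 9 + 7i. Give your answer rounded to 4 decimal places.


Step 1: |z1| = sqrt(10^2 + (-6)^2) = sqrt(136)
Step 2: |z2| = sqrt(9^2 + 7^2) = sqrt(130)
Step 3: |z1*z2| = |z1|*|z2| = sqrt(136) * sqrt(130) = sqrt(136 * 130) = sqrt(17680)
Step 4: = 132.9662

132.9662


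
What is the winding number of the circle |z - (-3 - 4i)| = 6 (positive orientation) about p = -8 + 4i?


Step 1: Center c = (-3, -4), radius = 6
Step 2: |p - c|^2 = (-5)^2 + 8^2 = 89
Step 3: r^2 = 36
Step 4: |p-c| > r so winding number = 0

0


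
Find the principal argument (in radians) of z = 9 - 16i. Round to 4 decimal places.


Step 1: z = 9 - 16i
Step 2: arg(z) = atan2(-16, 9)
Step 3: arg(z) = -1.0584

-1.0584


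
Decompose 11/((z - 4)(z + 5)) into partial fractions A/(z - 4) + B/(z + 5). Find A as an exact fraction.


Step 1: Multiply both sides by (z - 4) and set z = 4
Step 2: A = 11 / (4 + 5)
Step 3: A = 11 / 9
Step 4: A = 11/9

11/9


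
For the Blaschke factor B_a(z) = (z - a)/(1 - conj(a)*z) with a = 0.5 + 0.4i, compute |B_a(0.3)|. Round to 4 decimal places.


Step 1: Numerator z0 - a = 0.3 - (0.5 + 0.4i) = -0.2 - 0.4i
Step 2: Denominator 1 - conj(a)*z0 = 1 - (0.5 - 0.4i)*0.3 = 0.85 + 0.12i
Step 3: |z0 - a|^2 = (-0.2)^2 + (-0.4)^2 = 0.2; |1 - conj(a)*z0|^2 = 0.85^2 + 0.12^2 = 0.7369
Step 4: |B_a(0.3)| = sqrt(0.2 / 0.7369) = sqrt(0.271407)
Step 5: = 0.521

0.521


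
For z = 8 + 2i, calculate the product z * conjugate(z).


Step 1: conj(z) = 8 - 2i
Step 2: z * conj(z) = 8^2 + 2^2
Step 3: = 64 + 4 = 68

68


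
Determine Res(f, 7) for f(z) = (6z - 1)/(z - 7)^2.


Step 1: Pole of order 2 at z = 7
Step 2: Res = lim d/dz [(z - 7)^2 * f(z)] as z -> 7
Step 3: (z - 7)^2 * f(z) = 6z - 1
Step 4: d/dz[6z - 1] = 6

6


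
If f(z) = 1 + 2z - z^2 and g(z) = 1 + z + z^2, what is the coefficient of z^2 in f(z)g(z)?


Step 1: z^2 term in f*g comes from: (1)*(z^2) + (2z)*(z) + (-z^2)*(1)
Step 2: = 1 + 2 - 1
Step 3: = 2

2


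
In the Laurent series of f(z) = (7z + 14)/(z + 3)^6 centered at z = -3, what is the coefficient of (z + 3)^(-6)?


Step 1: Write the numerator in powers of (z + 3): 7z + 14 = 7(z + 3) + (7*(-3) + 14) = 7(z + 3) - 7
Step 2: Divide by (z + 3)^6: f(z) = -7(z + 3)^(-6) + 7(z + 3)^(-5)
Step 3: This finite sum is the Laurent series of f about z = -3.
Step 4: Coefficient of (z + 3)^(-6) = 7*(-3) + 14 = -7

-7


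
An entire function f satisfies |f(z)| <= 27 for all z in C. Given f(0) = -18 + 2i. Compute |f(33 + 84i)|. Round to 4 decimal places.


Step 1: By Liouville's theorem, a bounded entire function is constant.
Step 2: f(z) = f(0) = -18 + 2i for all z.
Step 3: |f(w)| = |-18 + 2i| = sqrt(324 + 4)
Step 4: = 18.1108

18.1108


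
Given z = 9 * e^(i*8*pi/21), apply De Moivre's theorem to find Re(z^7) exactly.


Step 1: By De Moivre's theorem, z^7 = 9^7 * e^(i*7*8*pi/21) = 4782969 * (cos(8*pi/3) + i*sin(8*pi/3))
Step 2: |z|^7 = 9^7 = 4782969
Step 3: Reduce the angle mod 2*pi: 8*pi/3 - 2*pi = 2*pi/3
Step 4: cos(2*pi/3) = -1/2
Step 5: Re(z^7) = 4782969 * (-1/2) = -4782969/2

-4782969/2


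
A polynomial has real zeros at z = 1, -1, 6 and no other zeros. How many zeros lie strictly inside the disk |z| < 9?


Step 1: Check each root:
  z = 1: |1| = 1 < 9
  z = -1: |-1| = 1 < 9
  z = 6: |6| = 6 < 9
Step 2: Count = 3

3


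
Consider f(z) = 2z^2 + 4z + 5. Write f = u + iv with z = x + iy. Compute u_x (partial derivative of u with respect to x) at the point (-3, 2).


Step 1: f(z) = 2(x+iy)^2 + 4(x+iy) + 5
Step 2: u = 2(x^2 - y^2) + 4x + 5
Step 3: u_x = 4x + 4
Step 4: At (-3, 2): u_x = -12 + 4 = -8

-8


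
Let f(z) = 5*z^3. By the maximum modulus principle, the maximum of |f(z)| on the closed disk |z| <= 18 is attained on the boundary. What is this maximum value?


Step 1: On |z| = 18, |f(z)| = 5 * |z|^3 = 5 * 18^3
Step 2: By maximum modulus principle, maximum is on boundary.
Step 3: Maximum = 5 * 5832 = 29160

29160


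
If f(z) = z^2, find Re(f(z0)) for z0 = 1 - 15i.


Step 1: z0 = 1 - 15i
Step 2: z0^2 = 1^2 - (-15)^2 - 30i
Step 3: real part = 1 - 225 = -224

-224


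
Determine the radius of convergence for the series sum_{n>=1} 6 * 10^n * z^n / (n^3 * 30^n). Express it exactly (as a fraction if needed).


Step 1: General term a_n = 6 * 10^n / (n^3 * 30^n)
Step 2: By the root test, |a_n|^(1/n) = 6^(1/n) * 10 / (n^(3/n) * 30) -> 10/30 as n -> infinity (since 6^(1/n) -> 1 and n^(3/n) -> 1)
Step 3: R = 1/lim|a_n|^(1/n) = 30/10 = 3

3


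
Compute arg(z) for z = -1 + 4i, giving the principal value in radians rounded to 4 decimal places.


Step 1: z = -1 + 4i
Step 2: arg(z) = atan2(4, -1)
Step 3: arg(z) = 1.8158

1.8158


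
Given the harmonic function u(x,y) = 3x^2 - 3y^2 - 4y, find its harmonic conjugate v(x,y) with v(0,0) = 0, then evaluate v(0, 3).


Step 1: v_x = -u_y = 6y + 4
Step 2: v_y = u_x = 6x + 0
Step 3: v = 6xy + 4x + C
Step 4: v(0,0) = 0 => C = 0
Step 5: v(0, 3) = 0

0


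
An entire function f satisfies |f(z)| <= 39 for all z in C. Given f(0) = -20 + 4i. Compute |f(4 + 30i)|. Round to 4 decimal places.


Step 1: By Liouville's theorem, a bounded entire function is constant.
Step 2: f(z) = f(0) = -20 + 4i for all z.
Step 3: |f(w)| = |-20 + 4i| = sqrt(400 + 16)
Step 4: = 20.3961

20.3961


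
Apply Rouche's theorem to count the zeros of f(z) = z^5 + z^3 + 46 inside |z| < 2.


Step 1: On |z| = 2 the three terms have sizes |z^5| = 2^5 = 32, |z^3| = 2^3 = 8, |46| = 46
Step 2: The dominant term is g(z) = 46; let h(z) = z^5 + z^3 so f = g + h
Step 3: On |z| = 2: |g| = 46 and |h| <= 32 + 8 = 40
Step 4: Since 46 > 40, |h| < |g| on |z| = 2, so by Rouche f has the same number of zeros as g inside |z| < 2
Step 5: g(z) = 46 is a nonzero constant with no zeros inside |z| < 2. Answer = 0

0


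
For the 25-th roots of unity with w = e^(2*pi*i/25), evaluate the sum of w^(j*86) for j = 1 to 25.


Step 1: The sum sum_{j=1}^{n} w^(k*j) equals n if n | k, else 0.
Step 2: Here n = 25, k = 86
Step 3: Does n divide k? 25 | 86 -> False
Step 4: Sum = 0

0


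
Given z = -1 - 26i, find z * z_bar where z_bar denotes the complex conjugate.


Step 1: conj(z) = -1 + 26i
Step 2: z * conj(z) = (-1)^2 + (-26)^2
Step 3: = 1 + 676 = 677

677


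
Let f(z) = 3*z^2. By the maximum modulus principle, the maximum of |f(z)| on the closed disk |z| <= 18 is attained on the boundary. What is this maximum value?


Step 1: On |z| = 18, |f(z)| = 3 * |z|^2 = 3 * 18^2
Step 2: By maximum modulus principle, maximum is on boundary.
Step 3: Maximum = 3 * 324 = 972

972


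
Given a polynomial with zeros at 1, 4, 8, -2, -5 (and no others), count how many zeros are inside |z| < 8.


Step 1: Check each root:
  z = 1: |1| = 1 < 8
  z = 4: |4| = 4 < 8
  z = 8: |8| = 8 >= 8
  z = -2: |-2| = 2 < 8
  z = -5: |-5| = 5 < 8
Step 2: Count = 4

4


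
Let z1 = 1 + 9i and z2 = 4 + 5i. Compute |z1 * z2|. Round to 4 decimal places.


Step 1: |z1| = sqrt(1^2 + 9^2) = sqrt(82)
Step 2: |z2| = sqrt(4^2 + 5^2) = sqrt(41)
Step 3: |z1*z2| = |z1|*|z2| = sqrt(82) * sqrt(41) = sqrt(82 * 41) = sqrt(3362)
Step 4: = 57.9828

57.9828


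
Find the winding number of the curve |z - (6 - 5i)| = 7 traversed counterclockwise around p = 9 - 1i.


Step 1: Center c = (6, -5), radius = 7
Step 2: |p - c|^2 = 3^2 + 4^2 = 25
Step 3: r^2 = 49
Step 4: |p-c| < r so winding number = 1

1


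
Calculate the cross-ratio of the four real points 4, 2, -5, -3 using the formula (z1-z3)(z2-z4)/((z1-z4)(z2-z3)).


Step 1: (z1-z3)(z2-z4) = 9 * 5 = 45
Step 2: (z1-z4)(z2-z3) = 7 * 7 = 49
Step 3: Cross-ratio = 45/49 = 45/49

45/49


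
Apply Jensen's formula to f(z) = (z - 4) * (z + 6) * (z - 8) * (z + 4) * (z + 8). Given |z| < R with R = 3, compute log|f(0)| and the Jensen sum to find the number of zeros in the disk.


Jensen's formula: (1/2pi)*integral log|f(Re^it)|dt = log|f(0)| + sum_{|a_k|<R} log(R/|a_k|)
Step 1: f(0) = (-4) * 6 * (-8) * 4 * 8 = 6144
Step 2: log|f(0)| = log|4| + log|-6| + log|8| + log|-4| + log|-8| = 8.7232
Step 3: Zeros inside |z| < 3: none
Step 4: Jensen sum = (empty sum) = 0
Step 5: n(R) = number of terms in the Jensen sum = count of zeros inside |z| < 3 = 0

0


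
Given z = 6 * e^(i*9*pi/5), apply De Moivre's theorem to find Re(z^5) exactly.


Step 1: By De Moivre's theorem, z^5 = 6^5 * e^(i*5*9*pi/5) = 7776 * (cos(9*pi) + i*sin(9*pi))
Step 2: |z|^5 = 6^5 = 7776
Step 3: Reduce the angle mod 2*pi: 9*pi - 8*pi = pi
Step 4: cos(pi) = -1
Step 5: Re(z^5) = 7776 * (-1) = -7776

-7776


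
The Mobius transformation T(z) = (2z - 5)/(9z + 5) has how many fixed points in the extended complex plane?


Step 1: Fixed points satisfy T(z) = z
Step 2: 9z^2 + 3z + 5 = 0
Step 3: Discriminant = 3^2 - 4*9*5 = -171
Step 4: Number of fixed points = 2

2


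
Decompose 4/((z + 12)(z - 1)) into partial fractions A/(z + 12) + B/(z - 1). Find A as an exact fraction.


Step 1: Multiply both sides by (z + 12) and set z = -12
Step 2: A = 4 / (-12 - 1)
Step 3: A = 4 / (-13)
Step 4: A = -4/13

-4/13


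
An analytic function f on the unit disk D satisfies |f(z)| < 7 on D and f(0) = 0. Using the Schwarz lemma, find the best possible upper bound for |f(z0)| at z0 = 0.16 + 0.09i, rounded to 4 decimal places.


Step 1: g = f/7 maps D -> D with g(0) = 0, so by the Schwarz lemma |g(z)| <= |z|, i.e. |f(z)| <= 7|z|; this is sharp (f(z) = 7z).
Step 2: |z0|^2 = 0.16^2 + 0.09^2 = 0.0337
Step 3: |z0| = sqrt(0.0337) = 0.183576
Step 4: Best bound = 7 * |z0| = 7 * 0.183576 = 1.285

1.285


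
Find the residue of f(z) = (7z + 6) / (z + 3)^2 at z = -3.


Step 1: Pole of order 2 at z = -3
Step 2: Res = lim d/dz [(z + 3)^2 * f(z)] as z -> -3
Step 3: (z + 3)^2 * f(z) = 7z + 6
Step 4: d/dz[7z + 6] = 7

7


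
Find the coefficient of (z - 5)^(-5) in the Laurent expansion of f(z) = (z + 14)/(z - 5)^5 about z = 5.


Step 1: Write the numerator in powers of (z - 5): z + 14 = (z - 5) + (1*5 + 14) = (z - 5) + 19
Step 2: Divide by (z - 5)^5: f(z) = 19(z - 5)^(-5) + (z - 5)^(-4)
Step 3: This finite sum is the Laurent series of f about z = 5.
Step 4: Coefficient of (z - 5)^(-5) = 1*5 + 14 = 19

19


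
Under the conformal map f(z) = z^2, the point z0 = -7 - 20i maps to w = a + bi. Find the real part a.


Step 1: z0 = -7 - 20i
Step 2: z0^2 = (-7)^2 - (-20)^2 + 280i
Step 3: real part = 49 - 400 = -351

-351


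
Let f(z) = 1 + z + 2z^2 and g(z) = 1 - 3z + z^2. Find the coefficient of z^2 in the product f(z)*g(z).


Step 1: z^2 term in f*g comes from: (1)*(z^2) + (z)*(-3z) + (2z^2)*(1)
Step 2: = 1 - 3 + 2
Step 3: = 0

0


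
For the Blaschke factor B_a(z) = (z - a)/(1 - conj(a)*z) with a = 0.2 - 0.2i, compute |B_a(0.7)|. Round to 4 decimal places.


Step 1: Numerator z0 - a = 0.7 - (0.2 - 0.2i) = 0.5 + 0.2i
Step 2: Denominator 1 - conj(a)*z0 = 1 - (0.2 + 0.2i)*0.7 = 0.86 - 0.14i
Step 3: |z0 - a|^2 = 0.5^2 + 0.2^2 = 0.29; |1 - conj(a)*z0|^2 = 0.86^2 + (-0.14)^2 = 0.7592
Step 4: |B_a(0.7)| = sqrt(0.29 / 0.7592) = sqrt(0.381981)
Step 5: = 0.618

0.618


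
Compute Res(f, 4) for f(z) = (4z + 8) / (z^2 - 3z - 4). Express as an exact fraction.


Step 1: Q(z) = z^2 - 3z - 4 = (z - 4)(z + 1)
Step 2: Q'(z) = 2z - 3
Step 3: Q'(4) = 5, P(4) = 24
Step 4: Res = P(4)/Q'(4) = 24/5 = 24/5

24/5


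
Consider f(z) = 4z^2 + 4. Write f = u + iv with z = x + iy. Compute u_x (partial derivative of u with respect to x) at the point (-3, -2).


Step 1: f(z) = 4(x+iy)^2 + 4
Step 2: u = 4(x^2 - y^2) + 4
Step 3: u_x = 8x + 0
Step 4: At (-3, -2): u_x = -24 + 0 = -24

-24


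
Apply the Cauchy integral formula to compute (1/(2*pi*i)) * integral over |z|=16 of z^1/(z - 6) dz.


Step 1: f(z) = z^1, a = 6 is inside |z| = 16
Step 2: By Cauchy integral formula: (1/(2pi*i)) * integral = f(a)
Step 3: f(6) = 6^1 = 6

6


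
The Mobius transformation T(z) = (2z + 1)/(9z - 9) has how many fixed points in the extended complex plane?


Step 1: Fixed points satisfy T(z) = z
Step 2: 9z^2 - 11z - 1 = 0
Step 3: Discriminant = (-11)^2 - 4*9*(-1) = 157
Step 4: Number of fixed points = 2

2


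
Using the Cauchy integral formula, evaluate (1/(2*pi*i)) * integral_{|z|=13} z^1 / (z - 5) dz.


Step 1: f(z) = z^1, a = 5 is inside |z| = 13
Step 2: By Cauchy integral formula: (1/(2pi*i)) * integral = f(a)
Step 3: f(5) = 5^1 = 5

5


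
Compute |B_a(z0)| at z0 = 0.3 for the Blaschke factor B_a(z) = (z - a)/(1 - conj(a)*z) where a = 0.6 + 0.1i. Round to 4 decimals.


Step 1: Numerator z0 - a = 0.3 - (0.6 + 0.1i) = -0.3 - 0.1i
Step 2: Denominator 1 - conj(a)*z0 = 1 - (0.6 - 0.1i)*0.3 = 0.82 + 0.03i
Step 3: |z0 - a|^2 = (-0.3)^2 + (-0.1)^2 = 0.1; |1 - conj(a)*z0|^2 = 0.82^2 + 0.03^2 = 0.6733
Step 4: |B_a(0.3)| = sqrt(0.1 / 0.6733) = sqrt(0.148522)
Step 5: = 0.3854

0.3854


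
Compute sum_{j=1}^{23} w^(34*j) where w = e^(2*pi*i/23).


Step 1: The sum sum_{j=1}^{n} w^(k*j) equals n if n | k, else 0.
Step 2: Here n = 23, k = 34
Step 3: Does n divide k? 23 | 34 -> False
Step 4: Sum = 0

0


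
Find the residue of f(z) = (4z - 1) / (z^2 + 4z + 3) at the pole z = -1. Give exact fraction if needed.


Step 1: Q(z) = z^2 + 4z + 3 = (z + 1)(z + 3)
Step 2: Q'(z) = 2z + 4
Step 3: Q'(-1) = 2, P(-1) = -5
Step 4: Res = P(-1)/Q'(-1) = -5/2 = -5/2

-5/2


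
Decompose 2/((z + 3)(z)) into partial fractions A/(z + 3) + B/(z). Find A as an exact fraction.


Step 1: Multiply both sides by (z + 3) and set z = -3
Step 2: A = 2 / (-3 - 0)
Step 3: A = 2 / (-3)
Step 4: A = -2/3

-2/3


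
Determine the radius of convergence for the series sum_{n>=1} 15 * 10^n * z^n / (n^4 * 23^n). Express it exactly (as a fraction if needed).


Step 1: General term a_n = 15 * 10^n / (n^4 * 23^n)
Step 2: By the root test, |a_n|^(1/n) = 15^(1/n) * 10 / (n^(4/n) * 23) -> 10/23 as n -> infinity (since 15^(1/n) -> 1 and n^(4/n) -> 1)
Step 3: R = 1/lim|a_n|^(1/n) = 23/10

23/10


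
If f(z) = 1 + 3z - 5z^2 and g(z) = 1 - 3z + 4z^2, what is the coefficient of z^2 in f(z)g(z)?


Step 1: z^2 term in f*g comes from: (1)*(4z^2) + (3z)*(-3z) + (-5z^2)*(1)
Step 2: = 4 - 9 - 5
Step 3: = -10

-10


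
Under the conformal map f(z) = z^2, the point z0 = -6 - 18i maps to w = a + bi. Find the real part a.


Step 1: z0 = -6 - 18i
Step 2: z0^2 = (-6)^2 - (-18)^2 + 216i
Step 3: real part = 36 - 324 = -288

-288


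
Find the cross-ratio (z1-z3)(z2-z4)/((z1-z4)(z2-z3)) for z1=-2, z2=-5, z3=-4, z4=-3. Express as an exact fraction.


Step 1: (z1-z3)(z2-z4) = 2 * (-2) = -4
Step 2: (z1-z4)(z2-z3) = 1 * (-1) = -1
Step 3: Cross-ratio = 4/1 = 4

4


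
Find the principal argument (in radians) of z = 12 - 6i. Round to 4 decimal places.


Step 1: z = 12 - 6i
Step 2: arg(z) = atan2(-6, 12)
Step 3: arg(z) = -0.4636

-0.4636


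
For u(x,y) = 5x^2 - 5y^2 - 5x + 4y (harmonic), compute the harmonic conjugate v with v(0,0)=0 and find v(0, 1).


Step 1: v_x = -u_y = 10y - 4
Step 2: v_y = u_x = 10x - 5
Step 3: v = 10xy - 4x - 5y + C
Step 4: v(0,0) = 0 => C = 0
Step 5: v(0, 1) = -5

-5


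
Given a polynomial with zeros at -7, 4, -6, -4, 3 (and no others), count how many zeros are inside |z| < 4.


Step 1: Check each root:
  z = -7: |-7| = 7 >= 4
  z = 4: |4| = 4 >= 4
  z = -6: |-6| = 6 >= 4
  z = -4: |-4| = 4 >= 4
  z = 3: |3| = 3 < 4
Step 2: Count = 1

1


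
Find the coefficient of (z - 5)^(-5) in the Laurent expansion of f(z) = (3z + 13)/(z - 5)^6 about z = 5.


Step 1: Write the numerator in powers of (z - 5): 3z + 13 = 3(z - 5) + (3*5 + 13) = 3(z - 5) + 28
Step 2: Divide by (z - 5)^6: f(z) = 28(z - 5)^(-6) + 3(z - 5)^(-5)
Step 3: This finite sum is the Laurent series of f about z = 5.
Step 4: Coefficient of (z - 5)^(-5) = coefficient of (z - 5) in the re-centred numerator = 3

3


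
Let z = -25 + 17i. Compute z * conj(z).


Step 1: conj(z) = -25 - 17i
Step 2: z * conj(z) = (-25)^2 + 17^2
Step 3: = 625 + 289 = 914

914


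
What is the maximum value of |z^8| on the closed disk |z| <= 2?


Step 1: On |z| = 2, |f(z)| = |z|^8 = 2^8
Step 2: By maximum modulus principle, maximum is on boundary.
Step 3: Maximum = 256 = 256

256


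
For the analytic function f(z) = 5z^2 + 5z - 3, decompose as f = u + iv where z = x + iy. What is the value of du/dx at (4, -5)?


Step 1: f(z) = 5(x+iy)^2 + 5(x+iy) - 3
Step 2: u = 5(x^2 - y^2) + 5x - 3
Step 3: u_x = 10x + 5
Step 4: At (4, -5): u_x = 40 + 5 = 45

45


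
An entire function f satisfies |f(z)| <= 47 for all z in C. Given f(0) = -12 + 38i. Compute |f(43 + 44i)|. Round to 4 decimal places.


Step 1: By Liouville's theorem, a bounded entire function is constant.
Step 2: f(z) = f(0) = -12 + 38i for all z.
Step 3: |f(w)| = |-12 + 38i| = sqrt(144 + 1444)
Step 4: = 39.8497

39.8497


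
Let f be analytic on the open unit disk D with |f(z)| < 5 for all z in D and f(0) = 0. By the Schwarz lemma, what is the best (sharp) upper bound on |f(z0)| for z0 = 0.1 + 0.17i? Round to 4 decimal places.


Step 1: g = f/5 maps D -> D with g(0) = 0, so by the Schwarz lemma |g(z)| <= |z|, i.e. |f(z)| <= 5|z|; this is sharp (f(z) = 5z).
Step 2: |z0|^2 = 0.1^2 + 0.17^2 = 0.0389
Step 3: |z0| = sqrt(0.0389) = 0.197231
Step 4: Best bound = 5 * |z0| = 5 * 0.197231 = 0.9862

0.9862


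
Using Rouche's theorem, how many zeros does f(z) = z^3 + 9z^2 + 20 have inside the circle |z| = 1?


Step 1: On |z| = 1 the three terms have sizes |z^3| = 1^3 = 1, |9z^2| = 9*1^2 = 9, |20| = 20
Step 2: The dominant term is g(z) = 20; let h(z) = z^3 + 9z^2 so f = g + h
Step 3: On |z| = 1: |g| = 20 and |h| <= 1 + 9 = 10
Step 4: Since 20 > 10, |h| < |g| on |z| = 1, so by Rouche f has the same number of zeros as g inside |z| < 1
Step 5: g(z) = 20 is a nonzero constant with no zeros inside |z| < 1. Answer = 0

0


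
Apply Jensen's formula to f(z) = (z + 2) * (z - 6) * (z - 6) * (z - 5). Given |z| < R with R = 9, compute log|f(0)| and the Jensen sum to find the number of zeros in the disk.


Jensen's formula: (1/2pi)*integral log|f(Re^it)|dt = log|f(0)| + sum_{|a_k|<R} log(R/|a_k|)
Step 1: f(0) = 2 * (-6) * (-6) * (-5) = -360
Step 2: log|f(0)| = log|-2| + log|6| + log|6| + log|5| = 5.8861
Step 3: Zeros inside |z| < 9: -2, 6, 6, 5
Step 4: Jensen sum = log(9/2) + log(9/6) + log(9/6) + log(9/5) = 2.9028
Step 5: n(R) = number of terms in the Jensen sum = count of zeros inside |z| < 9 = 4

4


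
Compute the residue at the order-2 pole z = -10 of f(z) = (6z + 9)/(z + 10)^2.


Step 1: Pole of order 2 at z = -10
Step 2: Res = lim d/dz [(z + 10)^2 * f(z)] as z -> -10
Step 3: (z + 10)^2 * f(z) = 6z + 9
Step 4: d/dz[6z + 9] = 6

6


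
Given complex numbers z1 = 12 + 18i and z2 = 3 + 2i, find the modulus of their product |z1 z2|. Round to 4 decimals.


Step 1: |z1| = sqrt(12^2 + 18^2) = sqrt(468)
Step 2: |z2| = sqrt(3^2 + 2^2) = sqrt(13)
Step 3: |z1*z2| = |z1|*|z2| = sqrt(468) * sqrt(13) = sqrt(468 * 13) = sqrt(6084)
Step 4: = 78.0

78.0


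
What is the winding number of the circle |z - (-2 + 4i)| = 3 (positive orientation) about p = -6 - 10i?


Step 1: Center c = (-2, 4), radius = 3
Step 2: |p - c|^2 = (-4)^2 + (-14)^2 = 212
Step 3: r^2 = 9
Step 4: |p-c| > r so winding number = 0

0


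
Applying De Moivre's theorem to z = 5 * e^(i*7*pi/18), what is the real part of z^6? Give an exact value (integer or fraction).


Step 1: By De Moivre's theorem, z^6 = 5^6 * e^(i*6*7*pi/18) = 15625 * (cos(7*pi/3) + i*sin(7*pi/3))
Step 2: |z|^6 = 5^6 = 15625
Step 3: Reduce the angle mod 2*pi: 7*pi/3 - 2*pi = pi/3
Step 4: cos(pi/3) = 1/2
Step 5: Re(z^6) = 15625 * 1/2 = 15625/2

15625/2


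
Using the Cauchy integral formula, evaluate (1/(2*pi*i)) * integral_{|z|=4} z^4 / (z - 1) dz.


Step 1: f(z) = z^4, a = 1 is inside |z| = 4
Step 2: By Cauchy integral formula: (1/(2pi*i)) * integral = f(a)
Step 3: f(1) = 1^4 = 1

1


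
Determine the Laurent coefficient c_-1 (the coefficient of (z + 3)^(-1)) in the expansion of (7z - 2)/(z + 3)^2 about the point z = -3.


Step 1: Write the numerator in powers of (z + 3): 7z - 2 = 7(z + 3) + (7*(-3) - 2) = 7(z + 3) - 23
Step 2: Divide by (z + 3)^2: f(z) = -23(z + 3)^(-2) + 7(z + 3)^(-1)
Step 3: This finite sum is the Laurent series of f about z = -3.
Step 4: Coefficient of (z + 3)^(-1) = coefficient of (z + 3) in the re-centred numerator = 7

7


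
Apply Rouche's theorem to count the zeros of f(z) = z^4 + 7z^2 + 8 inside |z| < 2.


Step 1: On |z| = 2 the three terms have sizes |z^4| = 2^4 = 16, |7z^2| = 7*2^2 = 28, |8| = 8
Step 2: The dominant term is g(z) = 7z^2; let h(z) = z^4 + 8 so f = g + h
Step 3: On |z| = 2: |g| = 28 and |h| <= 16 + 8 = 24
Step 4: Since 28 > 24, |h| < |g| on |z| = 2, so by Rouche f has the same number of zeros as g inside |z| < 2
Step 5: g(z) = 7z^2 has 2 zeros (at the origin, multiplicity 2) inside |z| < 2. Answer = 2

2


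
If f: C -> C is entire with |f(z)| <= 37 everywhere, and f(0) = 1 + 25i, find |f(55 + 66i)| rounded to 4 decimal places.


Step 1: By Liouville's theorem, a bounded entire function is constant.
Step 2: f(z) = f(0) = 1 + 25i for all z.
Step 3: |f(w)| = |1 + 25i| = sqrt(1 + 625)
Step 4: = 25.02

25.02


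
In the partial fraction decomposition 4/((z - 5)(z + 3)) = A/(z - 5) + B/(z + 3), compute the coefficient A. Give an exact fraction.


Step 1: Multiply both sides by (z - 5) and set z = 5
Step 2: A = 4 / (5 + 3)
Step 3: A = 4 / 8
Step 4: A = 1/2

1/2


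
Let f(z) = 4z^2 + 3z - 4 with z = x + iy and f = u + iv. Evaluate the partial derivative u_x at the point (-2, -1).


Step 1: f(z) = 4(x+iy)^2 + 3(x+iy) - 4
Step 2: u = 4(x^2 - y^2) + 3x - 4
Step 3: u_x = 8x + 3
Step 4: At (-2, -1): u_x = -16 + 3 = -13

-13


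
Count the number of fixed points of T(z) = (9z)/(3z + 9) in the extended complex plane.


Step 1: Fixed points satisfy T(z) = z
Step 2: 3z^2 = 0
Step 3: Discriminant = 0^2 - 4*3*0 = 0
Step 4: Number of fixed points = 1

1


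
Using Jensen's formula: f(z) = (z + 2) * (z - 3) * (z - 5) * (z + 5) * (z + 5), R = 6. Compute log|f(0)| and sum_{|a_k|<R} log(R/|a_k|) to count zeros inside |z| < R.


Jensen's formula: (1/2pi)*integral log|f(Re^it)|dt = log|f(0)| + sum_{|a_k|<R} log(R/|a_k|)
Step 1: f(0) = 2 * (-3) * (-5) * 5 * 5 = 750
Step 2: log|f(0)| = log|-2| + log|3| + log|5| + log|-5| + log|-5| = 6.6201
Step 3: Zeros inside |z| < 6: -2, 3, 5, -5, -5
Step 4: Jensen sum = log(6/2) + log(6/3) + log(6/5) + log(6/5) + log(6/5) = 2.3387
Step 5: n(R) = number of terms in the Jensen sum = count of zeros inside |z| < 6 = 5

5


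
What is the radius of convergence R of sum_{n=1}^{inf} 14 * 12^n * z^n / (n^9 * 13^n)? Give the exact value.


Step 1: General term a_n = 14 * 12^n / (n^9 * 13^n)
Step 2: By the root test, |a_n|^(1/n) = 14^(1/n) * 12 / (n^(9/n) * 13) -> 12/13 as n -> infinity (since 14^(1/n) -> 1 and n^(9/n) -> 1)
Step 3: R = 1/lim|a_n|^(1/n) = 13/12

13/12


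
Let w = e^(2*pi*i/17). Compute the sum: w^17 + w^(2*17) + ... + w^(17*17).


Step 1: The sum sum_{j=1}^{n} w^(k*j) equals n if n | k, else 0.
Step 2: Here n = 17, k = 17
Step 3: Does n divide k? 17 | 17 -> True
Step 4: Sum = 17

17


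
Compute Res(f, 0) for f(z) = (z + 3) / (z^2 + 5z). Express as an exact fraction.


Step 1: Q(z) = z^2 + 5z = (z)(z + 5)
Step 2: Q'(z) = 2z + 5
Step 3: Q'(0) = 5, P(0) = 3
Step 4: Res = P(0)/Q'(0) = 3/5 = 3/5

3/5


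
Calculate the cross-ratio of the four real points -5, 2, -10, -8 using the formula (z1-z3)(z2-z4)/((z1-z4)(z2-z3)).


Step 1: (z1-z3)(z2-z4) = 5 * 10 = 50
Step 2: (z1-z4)(z2-z3) = 3 * 12 = 36
Step 3: Cross-ratio = 50/36 = 25/18

25/18


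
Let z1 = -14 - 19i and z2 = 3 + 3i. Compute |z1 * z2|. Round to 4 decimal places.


Step 1: |z1| = sqrt((-14)^2 + (-19)^2) = sqrt(557)
Step 2: |z2| = sqrt(3^2 + 3^2) = sqrt(18)
Step 3: |z1*z2| = |z1|*|z2| = sqrt(557) * sqrt(18) = sqrt(557 * 18) = sqrt(10026)
Step 4: = 100.1299

100.1299


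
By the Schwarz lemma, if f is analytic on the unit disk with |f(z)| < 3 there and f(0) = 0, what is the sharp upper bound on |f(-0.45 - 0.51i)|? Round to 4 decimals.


Step 1: g = f/3 maps D -> D with g(0) = 0, so by the Schwarz lemma |g(z)| <= |z|, i.e. |f(z)| <= 3|z|; this is sharp (f(z) = 3z).
Step 2: |z0|^2 = (-0.45)^2 + (-0.51)^2 = 0.4626
Step 3: |z0| = sqrt(0.4626) = 0.680147
Step 4: Best bound = 3 * |z0| = 3 * 0.680147 = 2.0404

2.0404


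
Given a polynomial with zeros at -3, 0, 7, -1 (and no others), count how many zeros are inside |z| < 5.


Step 1: Check each root:
  z = -3: |-3| = 3 < 5
  z = 0: |0| = 0 < 5
  z = 7: |7| = 7 >= 5
  z = -1: |-1| = 1 < 5
Step 2: Count = 3

3


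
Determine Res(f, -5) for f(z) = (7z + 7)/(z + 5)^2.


Step 1: Pole of order 2 at z = -5
Step 2: Res = lim d/dz [(z + 5)^2 * f(z)] as z -> -5
Step 3: (z + 5)^2 * f(z) = 7z + 7
Step 4: d/dz[7z + 7] = 7

7


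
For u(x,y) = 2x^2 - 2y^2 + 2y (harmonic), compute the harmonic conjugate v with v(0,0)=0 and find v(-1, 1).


Step 1: v_x = -u_y = 4y - 2
Step 2: v_y = u_x = 4x + 0
Step 3: v = 4xy - 2x + C
Step 4: v(0,0) = 0 => C = 0
Step 5: v(-1, 1) = -2

-2


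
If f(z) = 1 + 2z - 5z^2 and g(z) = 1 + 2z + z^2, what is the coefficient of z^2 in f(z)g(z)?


Step 1: z^2 term in f*g comes from: (1)*(z^2) + (2z)*(2z) + (-5z^2)*(1)
Step 2: = 1 + 4 - 5
Step 3: = 0

0


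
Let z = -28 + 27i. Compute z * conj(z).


Step 1: conj(z) = -28 - 27i
Step 2: z * conj(z) = (-28)^2 + 27^2
Step 3: = 784 + 729 = 1513

1513


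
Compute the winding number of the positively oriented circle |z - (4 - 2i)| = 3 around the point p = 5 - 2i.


Step 1: Center c = (4, -2), radius = 3
Step 2: |p - c|^2 = 1^2 + 0^2 = 1
Step 3: r^2 = 9
Step 4: |p-c| < r so winding number = 1

1


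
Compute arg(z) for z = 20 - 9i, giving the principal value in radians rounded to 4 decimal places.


Step 1: z = 20 - 9i
Step 2: arg(z) = atan2(-9, 20)
Step 3: arg(z) = -0.4229

-0.4229


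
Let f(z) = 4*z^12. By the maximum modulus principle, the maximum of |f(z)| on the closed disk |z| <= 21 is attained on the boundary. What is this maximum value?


Step 1: On |z| = 21, |f(z)| = 4 * |z|^12 = 4 * 21^12
Step 2: By maximum modulus principle, maximum is on boundary.
Step 3: Maximum = 4 * 7355827511386641 = 29423310045546564

29423310045546564


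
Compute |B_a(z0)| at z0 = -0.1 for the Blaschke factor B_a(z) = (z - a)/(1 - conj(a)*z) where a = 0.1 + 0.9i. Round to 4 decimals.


Step 1: Numerator z0 - a = -0.1 - (0.1 + 0.9i) = -0.2 - 0.9i
Step 2: Denominator 1 - conj(a)*z0 = 1 - (0.1 - 0.9i)*(-0.1) = 1.01 - 0.09i
Step 3: |z0 - a|^2 = (-0.2)^2 + (-0.9)^2 = 0.85; |1 - conj(a)*z0|^2 = 1.01^2 + (-0.09)^2 = 1.0282
Step 4: |B_a(-0.1)| = sqrt(0.85 / 1.0282) = sqrt(0.826687)
Step 5: = 0.9092

0.9092


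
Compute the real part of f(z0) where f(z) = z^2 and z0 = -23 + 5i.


Step 1: z0 = -23 + 5i
Step 2: z0^2 = (-23)^2 - 5^2 - 230i
Step 3: real part = 529 - 25 = 504

504


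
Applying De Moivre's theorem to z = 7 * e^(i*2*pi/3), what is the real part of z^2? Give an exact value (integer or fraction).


Step 1: By De Moivre's theorem, z^2 = 7^2 * e^(i*2*2*pi/3) = 49 * (cos(4*pi/3) + i*sin(4*pi/3))
Step 2: |z|^2 = 7^2 = 49
Step 3: The angle 4*pi/3 already lies in [0, 2*pi)
Step 4: cos(4*pi/3) = -1/2
Step 5: Re(z^2) = 49 * (-1/2) = -49/2

-49/2


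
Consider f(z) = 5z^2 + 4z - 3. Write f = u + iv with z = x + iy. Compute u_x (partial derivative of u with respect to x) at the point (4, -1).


Step 1: f(z) = 5(x+iy)^2 + 4(x+iy) - 3
Step 2: u = 5(x^2 - y^2) + 4x - 3
Step 3: u_x = 10x + 4
Step 4: At (4, -1): u_x = 40 + 4 = 44

44


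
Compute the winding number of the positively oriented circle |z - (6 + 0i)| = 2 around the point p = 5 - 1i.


Step 1: Center c = (6, 0), radius = 2
Step 2: |p - c|^2 = (-1)^2 + (-1)^2 = 2
Step 3: r^2 = 4
Step 4: |p-c| < r so winding number = 1

1


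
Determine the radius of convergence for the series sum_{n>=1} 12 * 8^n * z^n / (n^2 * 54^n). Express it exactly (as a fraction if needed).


Step 1: General term a_n = 12 * 8^n / (n^2 * 54^n)
Step 2: By the root test, |a_n|^(1/n) = 12^(1/n) * 8 / (n^(2/n) * 54) -> 8/54 as n -> infinity (since 12^(1/n) -> 1 and n^(2/n) -> 1)
Step 3: R = 1/lim|a_n|^(1/n) = 54/8 = 27/4

27/4


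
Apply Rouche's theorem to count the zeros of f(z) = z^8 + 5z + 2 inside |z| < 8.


Step 1: On |z| = 8 the three terms have sizes |z^8| = 8^8 = 16777216, |5z| = 5*8 = 40, |2| = 2
Step 2: The dominant term is g(z) = z^8; let h(z) = 5z + 2 so f = g + h
Step 3: On |z| = 8: |g| = 16777216 and |h| <= 40 + 2 = 42
Step 4: Since 16777216 > 42, |h| < |g| on |z| = 8, so by Rouche f has the same number of zeros as g inside |z| < 8
Step 5: g(z) = z^8 has 8 zeros (all at the origin) inside |z| < 8. Answer = 8

8


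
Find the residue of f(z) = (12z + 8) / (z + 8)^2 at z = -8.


Step 1: Pole of order 2 at z = -8
Step 2: Res = lim d/dz [(z + 8)^2 * f(z)] as z -> -8
Step 3: (z + 8)^2 * f(z) = 12z + 8
Step 4: d/dz[12z + 8] = 12

12


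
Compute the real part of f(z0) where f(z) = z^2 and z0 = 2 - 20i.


Step 1: z0 = 2 - 20i
Step 2: z0^2 = 2^2 - (-20)^2 - 80i
Step 3: real part = 4 - 400 = -396

-396


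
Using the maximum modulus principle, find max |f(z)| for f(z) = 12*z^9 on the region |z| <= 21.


Step 1: On |z| = 21, |f(z)| = 12 * |z|^9 = 12 * 21^9
Step 2: By maximum modulus principle, maximum is on boundary.
Step 3: Maximum = 12 * 794280046581 = 9531360558972

9531360558972


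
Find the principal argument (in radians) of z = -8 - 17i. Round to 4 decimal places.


Step 1: z = -8 - 17i
Step 2: arg(z) = atan2(-17, -8)
Step 3: arg(z) = -2.0106

-2.0106


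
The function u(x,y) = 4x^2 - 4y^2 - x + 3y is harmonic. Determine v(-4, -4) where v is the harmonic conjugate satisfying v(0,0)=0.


Step 1: v_x = -u_y = 8y - 3
Step 2: v_y = u_x = 8x - 1
Step 3: v = 8xy - 3x - y + C
Step 4: v(0,0) = 0 => C = 0
Step 5: v(-4, -4) = 144

144


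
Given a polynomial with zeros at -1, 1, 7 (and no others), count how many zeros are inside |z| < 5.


Step 1: Check each root:
  z = -1: |-1| = 1 < 5
  z = 1: |1| = 1 < 5
  z = 7: |7| = 7 >= 5
Step 2: Count = 2

2


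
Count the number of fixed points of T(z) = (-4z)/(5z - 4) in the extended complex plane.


Step 1: Fixed points satisfy T(z) = z
Step 2: 5z^2 = 0
Step 3: Discriminant = 0^2 - 4*5*0 = 0
Step 4: Number of fixed points = 1

1


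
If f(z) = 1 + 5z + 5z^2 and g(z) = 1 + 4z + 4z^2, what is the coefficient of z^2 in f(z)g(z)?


Step 1: z^2 term in f*g comes from: (1)*(4z^2) + (5z)*(4z) + (5z^2)*(1)
Step 2: = 4 + 20 + 5
Step 3: = 29

29


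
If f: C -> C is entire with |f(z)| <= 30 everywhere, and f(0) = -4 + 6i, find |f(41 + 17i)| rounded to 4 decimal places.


Step 1: By Liouville's theorem, a bounded entire function is constant.
Step 2: f(z) = f(0) = -4 + 6i for all z.
Step 3: |f(w)| = |-4 + 6i| = sqrt(16 + 36)
Step 4: = 7.2111

7.2111


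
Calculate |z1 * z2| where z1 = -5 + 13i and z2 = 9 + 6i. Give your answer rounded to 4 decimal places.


Step 1: |z1| = sqrt((-5)^2 + 13^2) = sqrt(194)
Step 2: |z2| = sqrt(9^2 + 6^2) = sqrt(117)
Step 3: |z1*z2| = |z1|*|z2| = sqrt(194) * sqrt(117) = sqrt(194 * 117) = sqrt(22698)
Step 4: = 150.6586

150.6586


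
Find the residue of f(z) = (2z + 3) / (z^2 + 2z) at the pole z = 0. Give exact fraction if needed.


Step 1: Q(z) = z^2 + 2z = (z)(z + 2)
Step 2: Q'(z) = 2z + 2
Step 3: Q'(0) = 2, P(0) = 3
Step 4: Res = P(0)/Q'(0) = 3/2 = 3/2

3/2


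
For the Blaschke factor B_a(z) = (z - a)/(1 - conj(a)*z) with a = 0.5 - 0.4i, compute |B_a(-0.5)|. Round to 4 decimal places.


Step 1: Numerator z0 - a = -0.5 - (0.5 - 0.4i) = -1 + 0.4i
Step 2: Denominator 1 - conj(a)*z0 = 1 - (0.5 + 0.4i)*(-0.5) = 1.25 + 0.2i
Step 3: |z0 - a|^2 = (-1)^2 + 0.4^2 = 1.16; |1 - conj(a)*z0|^2 = 1.25^2 + 0.2^2 = 1.6025
Step 4: |B_a(-0.5)| = sqrt(1.16 / 1.6025) = sqrt(0.723869)
Step 5: = 0.8508

0.8508


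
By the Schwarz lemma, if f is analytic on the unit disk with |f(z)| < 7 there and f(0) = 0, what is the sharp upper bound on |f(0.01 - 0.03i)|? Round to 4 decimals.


Step 1: g = f/7 maps D -> D with g(0) = 0, so by the Schwarz lemma |g(z)| <= |z|, i.e. |f(z)| <= 7|z|; this is sharp (f(z) = 7z).
Step 2: |z0|^2 = 0.01^2 + (-0.03)^2 = 0.001
Step 3: |z0| = sqrt(0.001) = 0.031623
Step 4: Best bound = 7 * |z0| = 7 * 0.031623 = 0.2214

0.2214


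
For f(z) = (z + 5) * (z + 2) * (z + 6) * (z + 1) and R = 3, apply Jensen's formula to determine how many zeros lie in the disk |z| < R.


Jensen's formula: (1/2pi)*integral log|f(Re^it)|dt = log|f(0)| + sum_{|a_k|<R} log(R/|a_k|)
Step 1: f(0) = 5 * 2 * 6 * 1 = 60
Step 2: log|f(0)| = log|-5| + log|-2| + log|-6| + log|-1| = 4.0943
Step 3: Zeros inside |z| < 3: -2, -1
Step 4: Jensen sum = log(3/2) + log(3/1) = 1.5041
Step 5: n(R) = number of terms in the Jensen sum = count of zeros inside |z| < 3 = 2

2


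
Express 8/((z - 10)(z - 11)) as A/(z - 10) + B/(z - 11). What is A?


Step 1: Multiply both sides by (z - 10) and set z = 10
Step 2: A = 8 / (10 - 11)
Step 3: A = 8 / (-1)
Step 4: A = -8

-8
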